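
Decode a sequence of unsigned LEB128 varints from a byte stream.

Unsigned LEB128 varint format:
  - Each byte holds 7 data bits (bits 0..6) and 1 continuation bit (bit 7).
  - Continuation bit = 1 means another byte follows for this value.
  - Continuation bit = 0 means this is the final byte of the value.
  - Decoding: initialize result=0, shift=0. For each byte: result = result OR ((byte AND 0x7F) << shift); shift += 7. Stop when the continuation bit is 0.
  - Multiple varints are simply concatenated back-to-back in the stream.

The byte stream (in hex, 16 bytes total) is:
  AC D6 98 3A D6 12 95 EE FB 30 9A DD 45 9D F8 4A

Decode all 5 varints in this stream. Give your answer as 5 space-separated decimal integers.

Answer: 122039084 2390 102692629 1142426 1227805

Derivation:
  byte[0]=0xAC cont=1 payload=0x2C=44: acc |= 44<<0 -> acc=44 shift=7
  byte[1]=0xD6 cont=1 payload=0x56=86: acc |= 86<<7 -> acc=11052 shift=14
  byte[2]=0x98 cont=1 payload=0x18=24: acc |= 24<<14 -> acc=404268 shift=21
  byte[3]=0x3A cont=0 payload=0x3A=58: acc |= 58<<21 -> acc=122039084 shift=28 [end]
Varint 1: bytes[0:4] = AC D6 98 3A -> value 122039084 (4 byte(s))
  byte[4]=0xD6 cont=1 payload=0x56=86: acc |= 86<<0 -> acc=86 shift=7
  byte[5]=0x12 cont=0 payload=0x12=18: acc |= 18<<7 -> acc=2390 shift=14 [end]
Varint 2: bytes[4:6] = D6 12 -> value 2390 (2 byte(s))
  byte[6]=0x95 cont=1 payload=0x15=21: acc |= 21<<0 -> acc=21 shift=7
  byte[7]=0xEE cont=1 payload=0x6E=110: acc |= 110<<7 -> acc=14101 shift=14
  byte[8]=0xFB cont=1 payload=0x7B=123: acc |= 123<<14 -> acc=2029333 shift=21
  byte[9]=0x30 cont=0 payload=0x30=48: acc |= 48<<21 -> acc=102692629 shift=28 [end]
Varint 3: bytes[6:10] = 95 EE FB 30 -> value 102692629 (4 byte(s))
  byte[10]=0x9A cont=1 payload=0x1A=26: acc |= 26<<0 -> acc=26 shift=7
  byte[11]=0xDD cont=1 payload=0x5D=93: acc |= 93<<7 -> acc=11930 shift=14
  byte[12]=0x45 cont=0 payload=0x45=69: acc |= 69<<14 -> acc=1142426 shift=21 [end]
Varint 4: bytes[10:13] = 9A DD 45 -> value 1142426 (3 byte(s))
  byte[13]=0x9D cont=1 payload=0x1D=29: acc |= 29<<0 -> acc=29 shift=7
  byte[14]=0xF8 cont=1 payload=0x78=120: acc |= 120<<7 -> acc=15389 shift=14
  byte[15]=0x4A cont=0 payload=0x4A=74: acc |= 74<<14 -> acc=1227805 shift=21 [end]
Varint 5: bytes[13:16] = 9D F8 4A -> value 1227805 (3 byte(s))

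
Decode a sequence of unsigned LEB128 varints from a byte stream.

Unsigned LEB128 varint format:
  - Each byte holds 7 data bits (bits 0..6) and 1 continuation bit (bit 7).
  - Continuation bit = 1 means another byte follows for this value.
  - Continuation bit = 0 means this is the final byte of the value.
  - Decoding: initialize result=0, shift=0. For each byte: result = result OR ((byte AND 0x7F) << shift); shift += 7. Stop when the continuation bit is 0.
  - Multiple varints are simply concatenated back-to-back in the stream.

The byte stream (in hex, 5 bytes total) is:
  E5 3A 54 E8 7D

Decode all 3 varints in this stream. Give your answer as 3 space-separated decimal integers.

Answer: 7525 84 16104

Derivation:
  byte[0]=0xE5 cont=1 payload=0x65=101: acc |= 101<<0 -> acc=101 shift=7
  byte[1]=0x3A cont=0 payload=0x3A=58: acc |= 58<<7 -> acc=7525 shift=14 [end]
Varint 1: bytes[0:2] = E5 3A -> value 7525 (2 byte(s))
  byte[2]=0x54 cont=0 payload=0x54=84: acc |= 84<<0 -> acc=84 shift=7 [end]
Varint 2: bytes[2:3] = 54 -> value 84 (1 byte(s))
  byte[3]=0xE8 cont=1 payload=0x68=104: acc |= 104<<0 -> acc=104 shift=7
  byte[4]=0x7D cont=0 payload=0x7D=125: acc |= 125<<7 -> acc=16104 shift=14 [end]
Varint 3: bytes[3:5] = E8 7D -> value 16104 (2 byte(s))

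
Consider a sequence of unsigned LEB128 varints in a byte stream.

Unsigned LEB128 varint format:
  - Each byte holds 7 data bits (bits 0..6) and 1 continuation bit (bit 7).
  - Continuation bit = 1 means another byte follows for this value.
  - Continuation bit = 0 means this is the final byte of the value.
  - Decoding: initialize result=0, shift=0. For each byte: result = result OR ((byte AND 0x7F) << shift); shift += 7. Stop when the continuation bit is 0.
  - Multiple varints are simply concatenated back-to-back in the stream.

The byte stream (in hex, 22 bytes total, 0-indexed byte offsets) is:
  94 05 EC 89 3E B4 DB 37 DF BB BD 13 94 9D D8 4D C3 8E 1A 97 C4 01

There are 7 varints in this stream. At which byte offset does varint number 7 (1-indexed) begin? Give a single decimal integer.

  byte[0]=0x94 cont=1 payload=0x14=20: acc |= 20<<0 -> acc=20 shift=7
  byte[1]=0x05 cont=0 payload=0x05=5: acc |= 5<<7 -> acc=660 shift=14 [end]
Varint 1: bytes[0:2] = 94 05 -> value 660 (2 byte(s))
  byte[2]=0xEC cont=1 payload=0x6C=108: acc |= 108<<0 -> acc=108 shift=7
  byte[3]=0x89 cont=1 payload=0x09=9: acc |= 9<<7 -> acc=1260 shift=14
  byte[4]=0x3E cont=0 payload=0x3E=62: acc |= 62<<14 -> acc=1017068 shift=21 [end]
Varint 2: bytes[2:5] = EC 89 3E -> value 1017068 (3 byte(s))
  byte[5]=0xB4 cont=1 payload=0x34=52: acc |= 52<<0 -> acc=52 shift=7
  byte[6]=0xDB cont=1 payload=0x5B=91: acc |= 91<<7 -> acc=11700 shift=14
  byte[7]=0x37 cont=0 payload=0x37=55: acc |= 55<<14 -> acc=912820 shift=21 [end]
Varint 3: bytes[5:8] = B4 DB 37 -> value 912820 (3 byte(s))
  byte[8]=0xDF cont=1 payload=0x5F=95: acc |= 95<<0 -> acc=95 shift=7
  byte[9]=0xBB cont=1 payload=0x3B=59: acc |= 59<<7 -> acc=7647 shift=14
  byte[10]=0xBD cont=1 payload=0x3D=61: acc |= 61<<14 -> acc=1007071 shift=21
  byte[11]=0x13 cont=0 payload=0x13=19: acc |= 19<<21 -> acc=40852959 shift=28 [end]
Varint 4: bytes[8:12] = DF BB BD 13 -> value 40852959 (4 byte(s))
  byte[12]=0x94 cont=1 payload=0x14=20: acc |= 20<<0 -> acc=20 shift=7
  byte[13]=0x9D cont=1 payload=0x1D=29: acc |= 29<<7 -> acc=3732 shift=14
  byte[14]=0xD8 cont=1 payload=0x58=88: acc |= 88<<14 -> acc=1445524 shift=21
  byte[15]=0x4D cont=0 payload=0x4D=77: acc |= 77<<21 -> acc=162926228 shift=28 [end]
Varint 5: bytes[12:16] = 94 9D D8 4D -> value 162926228 (4 byte(s))
  byte[16]=0xC3 cont=1 payload=0x43=67: acc |= 67<<0 -> acc=67 shift=7
  byte[17]=0x8E cont=1 payload=0x0E=14: acc |= 14<<7 -> acc=1859 shift=14
  byte[18]=0x1A cont=0 payload=0x1A=26: acc |= 26<<14 -> acc=427843 shift=21 [end]
Varint 6: bytes[16:19] = C3 8E 1A -> value 427843 (3 byte(s))
  byte[19]=0x97 cont=1 payload=0x17=23: acc |= 23<<0 -> acc=23 shift=7
  byte[20]=0xC4 cont=1 payload=0x44=68: acc |= 68<<7 -> acc=8727 shift=14
  byte[21]=0x01 cont=0 payload=0x01=1: acc |= 1<<14 -> acc=25111 shift=21 [end]
Varint 7: bytes[19:22] = 97 C4 01 -> value 25111 (3 byte(s))

Answer: 19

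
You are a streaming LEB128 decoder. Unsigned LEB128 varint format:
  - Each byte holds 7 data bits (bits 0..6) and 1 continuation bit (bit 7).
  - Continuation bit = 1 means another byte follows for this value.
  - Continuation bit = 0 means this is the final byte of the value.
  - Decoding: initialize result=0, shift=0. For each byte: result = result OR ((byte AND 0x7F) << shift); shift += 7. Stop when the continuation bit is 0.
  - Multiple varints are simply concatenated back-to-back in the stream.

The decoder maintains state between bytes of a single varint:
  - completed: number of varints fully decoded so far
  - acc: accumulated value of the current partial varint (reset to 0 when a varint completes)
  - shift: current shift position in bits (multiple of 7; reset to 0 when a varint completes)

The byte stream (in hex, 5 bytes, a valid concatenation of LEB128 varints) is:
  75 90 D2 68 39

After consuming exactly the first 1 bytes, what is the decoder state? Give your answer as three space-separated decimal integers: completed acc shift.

Answer: 1 0 0

Derivation:
byte[0]=0x75 cont=0 payload=0x75: varint #1 complete (value=117); reset -> completed=1 acc=0 shift=0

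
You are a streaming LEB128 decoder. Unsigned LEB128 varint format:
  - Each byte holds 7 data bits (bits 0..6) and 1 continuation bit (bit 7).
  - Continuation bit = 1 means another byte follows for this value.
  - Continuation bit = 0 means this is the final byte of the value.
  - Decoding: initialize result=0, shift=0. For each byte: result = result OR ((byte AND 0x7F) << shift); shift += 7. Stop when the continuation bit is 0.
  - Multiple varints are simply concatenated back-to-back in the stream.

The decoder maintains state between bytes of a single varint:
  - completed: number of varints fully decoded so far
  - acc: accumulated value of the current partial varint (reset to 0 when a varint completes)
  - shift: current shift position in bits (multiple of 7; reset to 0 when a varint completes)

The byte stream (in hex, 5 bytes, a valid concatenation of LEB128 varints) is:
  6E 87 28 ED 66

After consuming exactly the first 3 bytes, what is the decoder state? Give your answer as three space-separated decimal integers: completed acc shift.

byte[0]=0x6E cont=0 payload=0x6E: varint #1 complete (value=110); reset -> completed=1 acc=0 shift=0
byte[1]=0x87 cont=1 payload=0x07: acc |= 7<<0 -> completed=1 acc=7 shift=7
byte[2]=0x28 cont=0 payload=0x28: varint #2 complete (value=5127); reset -> completed=2 acc=0 shift=0

Answer: 2 0 0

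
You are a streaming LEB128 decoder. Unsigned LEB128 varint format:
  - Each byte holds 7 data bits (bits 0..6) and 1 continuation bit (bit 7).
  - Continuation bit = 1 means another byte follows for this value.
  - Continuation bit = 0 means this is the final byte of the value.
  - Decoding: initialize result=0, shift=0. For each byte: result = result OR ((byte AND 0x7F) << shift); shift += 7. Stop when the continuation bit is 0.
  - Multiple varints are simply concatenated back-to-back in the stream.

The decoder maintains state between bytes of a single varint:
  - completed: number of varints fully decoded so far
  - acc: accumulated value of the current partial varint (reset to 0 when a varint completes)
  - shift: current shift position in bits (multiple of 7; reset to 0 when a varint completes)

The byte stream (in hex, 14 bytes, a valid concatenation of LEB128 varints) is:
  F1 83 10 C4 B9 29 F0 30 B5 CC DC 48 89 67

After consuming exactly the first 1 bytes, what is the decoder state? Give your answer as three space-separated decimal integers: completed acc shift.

Answer: 0 113 7

Derivation:
byte[0]=0xF1 cont=1 payload=0x71: acc |= 113<<0 -> completed=0 acc=113 shift=7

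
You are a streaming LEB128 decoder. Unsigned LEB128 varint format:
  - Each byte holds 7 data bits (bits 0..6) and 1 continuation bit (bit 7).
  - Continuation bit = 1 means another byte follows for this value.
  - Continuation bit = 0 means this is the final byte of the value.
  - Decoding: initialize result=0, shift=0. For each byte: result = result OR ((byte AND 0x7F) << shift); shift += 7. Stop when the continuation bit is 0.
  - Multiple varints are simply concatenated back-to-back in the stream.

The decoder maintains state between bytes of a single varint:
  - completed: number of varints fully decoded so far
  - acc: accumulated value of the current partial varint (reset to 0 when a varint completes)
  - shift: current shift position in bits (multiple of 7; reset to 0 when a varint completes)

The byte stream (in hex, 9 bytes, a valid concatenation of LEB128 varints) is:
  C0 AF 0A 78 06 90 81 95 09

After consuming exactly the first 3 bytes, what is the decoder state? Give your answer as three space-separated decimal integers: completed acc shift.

byte[0]=0xC0 cont=1 payload=0x40: acc |= 64<<0 -> completed=0 acc=64 shift=7
byte[1]=0xAF cont=1 payload=0x2F: acc |= 47<<7 -> completed=0 acc=6080 shift=14
byte[2]=0x0A cont=0 payload=0x0A: varint #1 complete (value=169920); reset -> completed=1 acc=0 shift=0

Answer: 1 0 0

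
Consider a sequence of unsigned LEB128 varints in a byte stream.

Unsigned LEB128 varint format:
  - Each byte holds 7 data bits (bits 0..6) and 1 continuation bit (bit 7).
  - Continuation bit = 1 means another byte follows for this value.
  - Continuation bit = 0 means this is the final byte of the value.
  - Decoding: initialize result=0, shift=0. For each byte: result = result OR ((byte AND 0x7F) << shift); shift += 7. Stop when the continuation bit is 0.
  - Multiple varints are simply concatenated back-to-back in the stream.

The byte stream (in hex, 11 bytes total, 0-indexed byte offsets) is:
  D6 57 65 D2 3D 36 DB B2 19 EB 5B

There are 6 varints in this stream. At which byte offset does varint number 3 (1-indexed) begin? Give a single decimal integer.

Answer: 3

Derivation:
  byte[0]=0xD6 cont=1 payload=0x56=86: acc |= 86<<0 -> acc=86 shift=7
  byte[1]=0x57 cont=0 payload=0x57=87: acc |= 87<<7 -> acc=11222 shift=14 [end]
Varint 1: bytes[0:2] = D6 57 -> value 11222 (2 byte(s))
  byte[2]=0x65 cont=0 payload=0x65=101: acc |= 101<<0 -> acc=101 shift=7 [end]
Varint 2: bytes[2:3] = 65 -> value 101 (1 byte(s))
  byte[3]=0xD2 cont=1 payload=0x52=82: acc |= 82<<0 -> acc=82 shift=7
  byte[4]=0x3D cont=0 payload=0x3D=61: acc |= 61<<7 -> acc=7890 shift=14 [end]
Varint 3: bytes[3:5] = D2 3D -> value 7890 (2 byte(s))
  byte[5]=0x36 cont=0 payload=0x36=54: acc |= 54<<0 -> acc=54 shift=7 [end]
Varint 4: bytes[5:6] = 36 -> value 54 (1 byte(s))
  byte[6]=0xDB cont=1 payload=0x5B=91: acc |= 91<<0 -> acc=91 shift=7
  byte[7]=0xB2 cont=1 payload=0x32=50: acc |= 50<<7 -> acc=6491 shift=14
  byte[8]=0x19 cont=0 payload=0x19=25: acc |= 25<<14 -> acc=416091 shift=21 [end]
Varint 5: bytes[6:9] = DB B2 19 -> value 416091 (3 byte(s))
  byte[9]=0xEB cont=1 payload=0x6B=107: acc |= 107<<0 -> acc=107 shift=7
  byte[10]=0x5B cont=0 payload=0x5B=91: acc |= 91<<7 -> acc=11755 shift=14 [end]
Varint 6: bytes[9:11] = EB 5B -> value 11755 (2 byte(s))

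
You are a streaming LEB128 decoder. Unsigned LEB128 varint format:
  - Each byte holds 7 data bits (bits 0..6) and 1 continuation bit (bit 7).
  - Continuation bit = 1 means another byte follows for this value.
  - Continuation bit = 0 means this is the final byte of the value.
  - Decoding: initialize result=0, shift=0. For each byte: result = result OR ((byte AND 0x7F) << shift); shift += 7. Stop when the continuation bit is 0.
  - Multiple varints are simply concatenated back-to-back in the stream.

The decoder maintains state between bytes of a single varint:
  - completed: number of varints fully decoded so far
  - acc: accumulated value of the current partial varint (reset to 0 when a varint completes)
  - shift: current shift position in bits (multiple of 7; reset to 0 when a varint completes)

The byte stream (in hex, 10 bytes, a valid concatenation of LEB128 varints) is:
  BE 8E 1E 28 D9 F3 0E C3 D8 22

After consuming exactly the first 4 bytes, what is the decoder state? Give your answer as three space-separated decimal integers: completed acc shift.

byte[0]=0xBE cont=1 payload=0x3E: acc |= 62<<0 -> completed=0 acc=62 shift=7
byte[1]=0x8E cont=1 payload=0x0E: acc |= 14<<7 -> completed=0 acc=1854 shift=14
byte[2]=0x1E cont=0 payload=0x1E: varint #1 complete (value=493374); reset -> completed=1 acc=0 shift=0
byte[3]=0x28 cont=0 payload=0x28: varint #2 complete (value=40); reset -> completed=2 acc=0 shift=0

Answer: 2 0 0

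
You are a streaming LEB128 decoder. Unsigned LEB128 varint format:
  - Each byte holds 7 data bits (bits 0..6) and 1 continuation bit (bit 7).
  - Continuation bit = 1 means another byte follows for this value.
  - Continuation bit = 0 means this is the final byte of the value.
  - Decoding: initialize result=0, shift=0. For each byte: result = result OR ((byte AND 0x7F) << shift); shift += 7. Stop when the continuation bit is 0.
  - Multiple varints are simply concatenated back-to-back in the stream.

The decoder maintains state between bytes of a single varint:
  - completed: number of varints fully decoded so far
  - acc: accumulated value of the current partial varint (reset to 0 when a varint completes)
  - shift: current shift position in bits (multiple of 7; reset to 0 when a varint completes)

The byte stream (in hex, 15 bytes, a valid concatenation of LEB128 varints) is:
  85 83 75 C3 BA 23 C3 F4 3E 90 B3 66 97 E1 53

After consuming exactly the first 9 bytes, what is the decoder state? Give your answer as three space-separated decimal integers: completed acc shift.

byte[0]=0x85 cont=1 payload=0x05: acc |= 5<<0 -> completed=0 acc=5 shift=7
byte[1]=0x83 cont=1 payload=0x03: acc |= 3<<7 -> completed=0 acc=389 shift=14
byte[2]=0x75 cont=0 payload=0x75: varint #1 complete (value=1917317); reset -> completed=1 acc=0 shift=0
byte[3]=0xC3 cont=1 payload=0x43: acc |= 67<<0 -> completed=1 acc=67 shift=7
byte[4]=0xBA cont=1 payload=0x3A: acc |= 58<<7 -> completed=1 acc=7491 shift=14
byte[5]=0x23 cont=0 payload=0x23: varint #2 complete (value=580931); reset -> completed=2 acc=0 shift=0
byte[6]=0xC3 cont=1 payload=0x43: acc |= 67<<0 -> completed=2 acc=67 shift=7
byte[7]=0xF4 cont=1 payload=0x74: acc |= 116<<7 -> completed=2 acc=14915 shift=14
byte[8]=0x3E cont=0 payload=0x3E: varint #3 complete (value=1030723); reset -> completed=3 acc=0 shift=0

Answer: 3 0 0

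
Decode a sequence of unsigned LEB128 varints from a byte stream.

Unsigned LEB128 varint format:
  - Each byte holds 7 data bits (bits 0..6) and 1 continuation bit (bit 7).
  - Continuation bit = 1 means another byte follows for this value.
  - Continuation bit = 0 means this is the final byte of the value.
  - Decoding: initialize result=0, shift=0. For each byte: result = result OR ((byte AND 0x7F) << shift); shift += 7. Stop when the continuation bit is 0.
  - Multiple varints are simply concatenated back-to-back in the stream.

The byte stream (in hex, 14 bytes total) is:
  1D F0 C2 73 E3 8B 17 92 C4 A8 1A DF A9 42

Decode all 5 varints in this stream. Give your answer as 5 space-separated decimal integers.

  byte[0]=0x1D cont=0 payload=0x1D=29: acc |= 29<<0 -> acc=29 shift=7 [end]
Varint 1: bytes[0:1] = 1D -> value 29 (1 byte(s))
  byte[1]=0xF0 cont=1 payload=0x70=112: acc |= 112<<0 -> acc=112 shift=7
  byte[2]=0xC2 cont=1 payload=0x42=66: acc |= 66<<7 -> acc=8560 shift=14
  byte[3]=0x73 cont=0 payload=0x73=115: acc |= 115<<14 -> acc=1892720 shift=21 [end]
Varint 2: bytes[1:4] = F0 C2 73 -> value 1892720 (3 byte(s))
  byte[4]=0xE3 cont=1 payload=0x63=99: acc |= 99<<0 -> acc=99 shift=7
  byte[5]=0x8B cont=1 payload=0x0B=11: acc |= 11<<7 -> acc=1507 shift=14
  byte[6]=0x17 cont=0 payload=0x17=23: acc |= 23<<14 -> acc=378339 shift=21 [end]
Varint 3: bytes[4:7] = E3 8B 17 -> value 378339 (3 byte(s))
  byte[7]=0x92 cont=1 payload=0x12=18: acc |= 18<<0 -> acc=18 shift=7
  byte[8]=0xC4 cont=1 payload=0x44=68: acc |= 68<<7 -> acc=8722 shift=14
  byte[9]=0xA8 cont=1 payload=0x28=40: acc |= 40<<14 -> acc=664082 shift=21
  byte[10]=0x1A cont=0 payload=0x1A=26: acc |= 26<<21 -> acc=55190034 shift=28 [end]
Varint 4: bytes[7:11] = 92 C4 A8 1A -> value 55190034 (4 byte(s))
  byte[11]=0xDF cont=1 payload=0x5F=95: acc |= 95<<0 -> acc=95 shift=7
  byte[12]=0xA9 cont=1 payload=0x29=41: acc |= 41<<7 -> acc=5343 shift=14
  byte[13]=0x42 cont=0 payload=0x42=66: acc |= 66<<14 -> acc=1086687 shift=21 [end]
Varint 5: bytes[11:14] = DF A9 42 -> value 1086687 (3 byte(s))

Answer: 29 1892720 378339 55190034 1086687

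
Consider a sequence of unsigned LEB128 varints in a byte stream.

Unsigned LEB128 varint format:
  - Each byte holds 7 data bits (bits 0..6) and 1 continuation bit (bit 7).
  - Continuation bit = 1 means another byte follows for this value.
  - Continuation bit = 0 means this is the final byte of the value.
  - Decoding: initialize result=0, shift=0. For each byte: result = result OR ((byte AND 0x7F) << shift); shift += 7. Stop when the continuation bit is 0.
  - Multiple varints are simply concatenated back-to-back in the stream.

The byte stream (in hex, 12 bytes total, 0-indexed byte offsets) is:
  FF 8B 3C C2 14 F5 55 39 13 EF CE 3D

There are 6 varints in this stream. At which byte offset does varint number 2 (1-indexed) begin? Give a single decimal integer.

Answer: 3

Derivation:
  byte[0]=0xFF cont=1 payload=0x7F=127: acc |= 127<<0 -> acc=127 shift=7
  byte[1]=0x8B cont=1 payload=0x0B=11: acc |= 11<<7 -> acc=1535 shift=14
  byte[2]=0x3C cont=0 payload=0x3C=60: acc |= 60<<14 -> acc=984575 shift=21 [end]
Varint 1: bytes[0:3] = FF 8B 3C -> value 984575 (3 byte(s))
  byte[3]=0xC2 cont=1 payload=0x42=66: acc |= 66<<0 -> acc=66 shift=7
  byte[4]=0x14 cont=0 payload=0x14=20: acc |= 20<<7 -> acc=2626 shift=14 [end]
Varint 2: bytes[3:5] = C2 14 -> value 2626 (2 byte(s))
  byte[5]=0xF5 cont=1 payload=0x75=117: acc |= 117<<0 -> acc=117 shift=7
  byte[6]=0x55 cont=0 payload=0x55=85: acc |= 85<<7 -> acc=10997 shift=14 [end]
Varint 3: bytes[5:7] = F5 55 -> value 10997 (2 byte(s))
  byte[7]=0x39 cont=0 payload=0x39=57: acc |= 57<<0 -> acc=57 shift=7 [end]
Varint 4: bytes[7:8] = 39 -> value 57 (1 byte(s))
  byte[8]=0x13 cont=0 payload=0x13=19: acc |= 19<<0 -> acc=19 shift=7 [end]
Varint 5: bytes[8:9] = 13 -> value 19 (1 byte(s))
  byte[9]=0xEF cont=1 payload=0x6F=111: acc |= 111<<0 -> acc=111 shift=7
  byte[10]=0xCE cont=1 payload=0x4E=78: acc |= 78<<7 -> acc=10095 shift=14
  byte[11]=0x3D cont=0 payload=0x3D=61: acc |= 61<<14 -> acc=1009519 shift=21 [end]
Varint 6: bytes[9:12] = EF CE 3D -> value 1009519 (3 byte(s))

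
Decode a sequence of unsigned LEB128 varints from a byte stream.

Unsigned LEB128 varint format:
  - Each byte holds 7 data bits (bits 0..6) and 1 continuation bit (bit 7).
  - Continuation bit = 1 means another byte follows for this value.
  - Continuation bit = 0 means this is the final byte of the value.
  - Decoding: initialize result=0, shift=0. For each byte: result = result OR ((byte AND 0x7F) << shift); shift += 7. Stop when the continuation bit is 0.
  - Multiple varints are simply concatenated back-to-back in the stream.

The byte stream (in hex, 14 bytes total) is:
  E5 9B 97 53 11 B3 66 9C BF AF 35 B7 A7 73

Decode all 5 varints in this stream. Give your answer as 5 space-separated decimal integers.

  byte[0]=0xE5 cont=1 payload=0x65=101: acc |= 101<<0 -> acc=101 shift=7
  byte[1]=0x9B cont=1 payload=0x1B=27: acc |= 27<<7 -> acc=3557 shift=14
  byte[2]=0x97 cont=1 payload=0x17=23: acc |= 23<<14 -> acc=380389 shift=21
  byte[3]=0x53 cont=0 payload=0x53=83: acc |= 83<<21 -> acc=174444005 shift=28 [end]
Varint 1: bytes[0:4] = E5 9B 97 53 -> value 174444005 (4 byte(s))
  byte[4]=0x11 cont=0 payload=0x11=17: acc |= 17<<0 -> acc=17 shift=7 [end]
Varint 2: bytes[4:5] = 11 -> value 17 (1 byte(s))
  byte[5]=0xB3 cont=1 payload=0x33=51: acc |= 51<<0 -> acc=51 shift=7
  byte[6]=0x66 cont=0 payload=0x66=102: acc |= 102<<7 -> acc=13107 shift=14 [end]
Varint 3: bytes[5:7] = B3 66 -> value 13107 (2 byte(s))
  byte[7]=0x9C cont=1 payload=0x1C=28: acc |= 28<<0 -> acc=28 shift=7
  byte[8]=0xBF cont=1 payload=0x3F=63: acc |= 63<<7 -> acc=8092 shift=14
  byte[9]=0xAF cont=1 payload=0x2F=47: acc |= 47<<14 -> acc=778140 shift=21
  byte[10]=0x35 cont=0 payload=0x35=53: acc |= 53<<21 -> acc=111927196 shift=28 [end]
Varint 4: bytes[7:11] = 9C BF AF 35 -> value 111927196 (4 byte(s))
  byte[11]=0xB7 cont=1 payload=0x37=55: acc |= 55<<0 -> acc=55 shift=7
  byte[12]=0xA7 cont=1 payload=0x27=39: acc |= 39<<7 -> acc=5047 shift=14
  byte[13]=0x73 cont=0 payload=0x73=115: acc |= 115<<14 -> acc=1889207 shift=21 [end]
Varint 5: bytes[11:14] = B7 A7 73 -> value 1889207 (3 byte(s))

Answer: 174444005 17 13107 111927196 1889207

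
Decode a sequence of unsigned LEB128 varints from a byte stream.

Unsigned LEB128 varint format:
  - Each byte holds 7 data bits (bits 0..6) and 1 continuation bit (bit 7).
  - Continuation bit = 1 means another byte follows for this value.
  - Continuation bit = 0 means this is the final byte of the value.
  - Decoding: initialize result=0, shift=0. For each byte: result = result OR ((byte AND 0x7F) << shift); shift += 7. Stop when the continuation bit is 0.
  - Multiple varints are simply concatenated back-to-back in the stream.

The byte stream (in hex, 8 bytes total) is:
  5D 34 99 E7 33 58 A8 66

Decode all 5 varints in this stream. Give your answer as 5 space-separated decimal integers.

Answer: 93 52 848793 88 13096

Derivation:
  byte[0]=0x5D cont=0 payload=0x5D=93: acc |= 93<<0 -> acc=93 shift=7 [end]
Varint 1: bytes[0:1] = 5D -> value 93 (1 byte(s))
  byte[1]=0x34 cont=0 payload=0x34=52: acc |= 52<<0 -> acc=52 shift=7 [end]
Varint 2: bytes[1:2] = 34 -> value 52 (1 byte(s))
  byte[2]=0x99 cont=1 payload=0x19=25: acc |= 25<<0 -> acc=25 shift=7
  byte[3]=0xE7 cont=1 payload=0x67=103: acc |= 103<<7 -> acc=13209 shift=14
  byte[4]=0x33 cont=0 payload=0x33=51: acc |= 51<<14 -> acc=848793 shift=21 [end]
Varint 3: bytes[2:5] = 99 E7 33 -> value 848793 (3 byte(s))
  byte[5]=0x58 cont=0 payload=0x58=88: acc |= 88<<0 -> acc=88 shift=7 [end]
Varint 4: bytes[5:6] = 58 -> value 88 (1 byte(s))
  byte[6]=0xA8 cont=1 payload=0x28=40: acc |= 40<<0 -> acc=40 shift=7
  byte[7]=0x66 cont=0 payload=0x66=102: acc |= 102<<7 -> acc=13096 shift=14 [end]
Varint 5: bytes[6:8] = A8 66 -> value 13096 (2 byte(s))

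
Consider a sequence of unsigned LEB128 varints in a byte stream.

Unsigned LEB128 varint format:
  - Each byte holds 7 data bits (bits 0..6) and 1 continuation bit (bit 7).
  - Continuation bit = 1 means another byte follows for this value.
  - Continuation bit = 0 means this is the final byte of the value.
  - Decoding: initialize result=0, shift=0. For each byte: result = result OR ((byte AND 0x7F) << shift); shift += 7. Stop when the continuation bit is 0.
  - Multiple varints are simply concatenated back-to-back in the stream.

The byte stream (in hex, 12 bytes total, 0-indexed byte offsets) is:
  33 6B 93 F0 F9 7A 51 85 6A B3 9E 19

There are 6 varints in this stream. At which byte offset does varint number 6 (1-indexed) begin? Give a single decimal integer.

Answer: 9

Derivation:
  byte[0]=0x33 cont=0 payload=0x33=51: acc |= 51<<0 -> acc=51 shift=7 [end]
Varint 1: bytes[0:1] = 33 -> value 51 (1 byte(s))
  byte[1]=0x6B cont=0 payload=0x6B=107: acc |= 107<<0 -> acc=107 shift=7 [end]
Varint 2: bytes[1:2] = 6B -> value 107 (1 byte(s))
  byte[2]=0x93 cont=1 payload=0x13=19: acc |= 19<<0 -> acc=19 shift=7
  byte[3]=0xF0 cont=1 payload=0x70=112: acc |= 112<<7 -> acc=14355 shift=14
  byte[4]=0xF9 cont=1 payload=0x79=121: acc |= 121<<14 -> acc=1996819 shift=21
  byte[5]=0x7A cont=0 payload=0x7A=122: acc |= 122<<21 -> acc=257849363 shift=28 [end]
Varint 3: bytes[2:6] = 93 F0 F9 7A -> value 257849363 (4 byte(s))
  byte[6]=0x51 cont=0 payload=0x51=81: acc |= 81<<0 -> acc=81 shift=7 [end]
Varint 4: bytes[6:7] = 51 -> value 81 (1 byte(s))
  byte[7]=0x85 cont=1 payload=0x05=5: acc |= 5<<0 -> acc=5 shift=7
  byte[8]=0x6A cont=0 payload=0x6A=106: acc |= 106<<7 -> acc=13573 shift=14 [end]
Varint 5: bytes[7:9] = 85 6A -> value 13573 (2 byte(s))
  byte[9]=0xB3 cont=1 payload=0x33=51: acc |= 51<<0 -> acc=51 shift=7
  byte[10]=0x9E cont=1 payload=0x1E=30: acc |= 30<<7 -> acc=3891 shift=14
  byte[11]=0x19 cont=0 payload=0x19=25: acc |= 25<<14 -> acc=413491 shift=21 [end]
Varint 6: bytes[9:12] = B3 9E 19 -> value 413491 (3 byte(s))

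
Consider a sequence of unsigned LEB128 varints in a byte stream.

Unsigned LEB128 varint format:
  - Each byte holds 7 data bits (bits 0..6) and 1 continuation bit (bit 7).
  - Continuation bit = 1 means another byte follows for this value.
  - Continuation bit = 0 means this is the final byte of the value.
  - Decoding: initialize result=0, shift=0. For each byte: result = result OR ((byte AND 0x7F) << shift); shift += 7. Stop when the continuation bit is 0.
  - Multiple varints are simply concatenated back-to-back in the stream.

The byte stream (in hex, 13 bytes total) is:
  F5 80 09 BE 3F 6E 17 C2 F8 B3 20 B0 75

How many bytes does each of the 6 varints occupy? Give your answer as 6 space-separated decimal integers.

  byte[0]=0xF5 cont=1 payload=0x75=117: acc |= 117<<0 -> acc=117 shift=7
  byte[1]=0x80 cont=1 payload=0x00=0: acc |= 0<<7 -> acc=117 shift=14
  byte[2]=0x09 cont=0 payload=0x09=9: acc |= 9<<14 -> acc=147573 shift=21 [end]
Varint 1: bytes[0:3] = F5 80 09 -> value 147573 (3 byte(s))
  byte[3]=0xBE cont=1 payload=0x3E=62: acc |= 62<<0 -> acc=62 shift=7
  byte[4]=0x3F cont=0 payload=0x3F=63: acc |= 63<<7 -> acc=8126 shift=14 [end]
Varint 2: bytes[3:5] = BE 3F -> value 8126 (2 byte(s))
  byte[5]=0x6E cont=0 payload=0x6E=110: acc |= 110<<0 -> acc=110 shift=7 [end]
Varint 3: bytes[5:6] = 6E -> value 110 (1 byte(s))
  byte[6]=0x17 cont=0 payload=0x17=23: acc |= 23<<0 -> acc=23 shift=7 [end]
Varint 4: bytes[6:7] = 17 -> value 23 (1 byte(s))
  byte[7]=0xC2 cont=1 payload=0x42=66: acc |= 66<<0 -> acc=66 shift=7
  byte[8]=0xF8 cont=1 payload=0x78=120: acc |= 120<<7 -> acc=15426 shift=14
  byte[9]=0xB3 cont=1 payload=0x33=51: acc |= 51<<14 -> acc=851010 shift=21
  byte[10]=0x20 cont=0 payload=0x20=32: acc |= 32<<21 -> acc=67959874 shift=28 [end]
Varint 5: bytes[7:11] = C2 F8 B3 20 -> value 67959874 (4 byte(s))
  byte[11]=0xB0 cont=1 payload=0x30=48: acc |= 48<<0 -> acc=48 shift=7
  byte[12]=0x75 cont=0 payload=0x75=117: acc |= 117<<7 -> acc=15024 shift=14 [end]
Varint 6: bytes[11:13] = B0 75 -> value 15024 (2 byte(s))

Answer: 3 2 1 1 4 2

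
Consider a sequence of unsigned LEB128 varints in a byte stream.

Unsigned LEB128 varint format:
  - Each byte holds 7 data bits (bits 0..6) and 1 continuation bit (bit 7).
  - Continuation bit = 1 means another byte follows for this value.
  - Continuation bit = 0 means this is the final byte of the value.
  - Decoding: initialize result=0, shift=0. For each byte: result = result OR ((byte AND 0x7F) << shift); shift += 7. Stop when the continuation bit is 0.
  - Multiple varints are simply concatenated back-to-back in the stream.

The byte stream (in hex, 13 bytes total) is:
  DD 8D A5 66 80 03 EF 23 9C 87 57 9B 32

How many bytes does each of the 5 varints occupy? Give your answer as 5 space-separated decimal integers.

  byte[0]=0xDD cont=1 payload=0x5D=93: acc |= 93<<0 -> acc=93 shift=7
  byte[1]=0x8D cont=1 payload=0x0D=13: acc |= 13<<7 -> acc=1757 shift=14
  byte[2]=0xA5 cont=1 payload=0x25=37: acc |= 37<<14 -> acc=607965 shift=21
  byte[3]=0x66 cont=0 payload=0x66=102: acc |= 102<<21 -> acc=214517469 shift=28 [end]
Varint 1: bytes[0:4] = DD 8D A5 66 -> value 214517469 (4 byte(s))
  byte[4]=0x80 cont=1 payload=0x00=0: acc |= 0<<0 -> acc=0 shift=7
  byte[5]=0x03 cont=0 payload=0x03=3: acc |= 3<<7 -> acc=384 shift=14 [end]
Varint 2: bytes[4:6] = 80 03 -> value 384 (2 byte(s))
  byte[6]=0xEF cont=1 payload=0x6F=111: acc |= 111<<0 -> acc=111 shift=7
  byte[7]=0x23 cont=0 payload=0x23=35: acc |= 35<<7 -> acc=4591 shift=14 [end]
Varint 3: bytes[6:8] = EF 23 -> value 4591 (2 byte(s))
  byte[8]=0x9C cont=1 payload=0x1C=28: acc |= 28<<0 -> acc=28 shift=7
  byte[9]=0x87 cont=1 payload=0x07=7: acc |= 7<<7 -> acc=924 shift=14
  byte[10]=0x57 cont=0 payload=0x57=87: acc |= 87<<14 -> acc=1426332 shift=21 [end]
Varint 4: bytes[8:11] = 9C 87 57 -> value 1426332 (3 byte(s))
  byte[11]=0x9B cont=1 payload=0x1B=27: acc |= 27<<0 -> acc=27 shift=7
  byte[12]=0x32 cont=0 payload=0x32=50: acc |= 50<<7 -> acc=6427 shift=14 [end]
Varint 5: bytes[11:13] = 9B 32 -> value 6427 (2 byte(s))

Answer: 4 2 2 3 2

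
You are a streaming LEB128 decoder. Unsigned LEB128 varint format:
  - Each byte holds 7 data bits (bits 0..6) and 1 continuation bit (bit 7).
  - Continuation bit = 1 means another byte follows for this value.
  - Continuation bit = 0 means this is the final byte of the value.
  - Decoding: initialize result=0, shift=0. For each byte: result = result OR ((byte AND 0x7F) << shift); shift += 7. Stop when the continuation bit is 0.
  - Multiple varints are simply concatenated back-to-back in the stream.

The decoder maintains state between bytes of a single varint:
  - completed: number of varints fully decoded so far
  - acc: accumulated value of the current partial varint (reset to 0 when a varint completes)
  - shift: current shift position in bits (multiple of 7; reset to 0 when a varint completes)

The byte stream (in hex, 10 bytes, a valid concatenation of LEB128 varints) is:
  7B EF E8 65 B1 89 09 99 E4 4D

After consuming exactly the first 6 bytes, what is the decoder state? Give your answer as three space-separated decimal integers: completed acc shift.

Answer: 2 1201 14

Derivation:
byte[0]=0x7B cont=0 payload=0x7B: varint #1 complete (value=123); reset -> completed=1 acc=0 shift=0
byte[1]=0xEF cont=1 payload=0x6F: acc |= 111<<0 -> completed=1 acc=111 shift=7
byte[2]=0xE8 cont=1 payload=0x68: acc |= 104<<7 -> completed=1 acc=13423 shift=14
byte[3]=0x65 cont=0 payload=0x65: varint #2 complete (value=1668207); reset -> completed=2 acc=0 shift=0
byte[4]=0xB1 cont=1 payload=0x31: acc |= 49<<0 -> completed=2 acc=49 shift=7
byte[5]=0x89 cont=1 payload=0x09: acc |= 9<<7 -> completed=2 acc=1201 shift=14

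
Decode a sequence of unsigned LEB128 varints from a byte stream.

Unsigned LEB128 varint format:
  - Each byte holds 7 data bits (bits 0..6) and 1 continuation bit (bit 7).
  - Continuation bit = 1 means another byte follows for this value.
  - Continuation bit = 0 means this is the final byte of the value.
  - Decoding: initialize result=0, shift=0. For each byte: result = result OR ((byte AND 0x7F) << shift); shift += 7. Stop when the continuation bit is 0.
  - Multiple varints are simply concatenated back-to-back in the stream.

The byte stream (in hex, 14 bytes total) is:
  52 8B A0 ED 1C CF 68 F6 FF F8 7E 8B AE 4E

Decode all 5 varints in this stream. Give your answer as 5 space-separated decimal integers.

  byte[0]=0x52 cont=0 payload=0x52=82: acc |= 82<<0 -> acc=82 shift=7 [end]
Varint 1: bytes[0:1] = 52 -> value 82 (1 byte(s))
  byte[1]=0x8B cont=1 payload=0x0B=11: acc |= 11<<0 -> acc=11 shift=7
  byte[2]=0xA0 cont=1 payload=0x20=32: acc |= 32<<7 -> acc=4107 shift=14
  byte[3]=0xED cont=1 payload=0x6D=109: acc |= 109<<14 -> acc=1789963 shift=21
  byte[4]=0x1C cont=0 payload=0x1C=28: acc |= 28<<21 -> acc=60510219 shift=28 [end]
Varint 2: bytes[1:5] = 8B A0 ED 1C -> value 60510219 (4 byte(s))
  byte[5]=0xCF cont=1 payload=0x4F=79: acc |= 79<<0 -> acc=79 shift=7
  byte[6]=0x68 cont=0 payload=0x68=104: acc |= 104<<7 -> acc=13391 shift=14 [end]
Varint 3: bytes[5:7] = CF 68 -> value 13391 (2 byte(s))
  byte[7]=0xF6 cont=1 payload=0x76=118: acc |= 118<<0 -> acc=118 shift=7
  byte[8]=0xFF cont=1 payload=0x7F=127: acc |= 127<<7 -> acc=16374 shift=14
  byte[9]=0xF8 cont=1 payload=0x78=120: acc |= 120<<14 -> acc=1982454 shift=21
  byte[10]=0x7E cont=0 payload=0x7E=126: acc |= 126<<21 -> acc=266223606 shift=28 [end]
Varint 4: bytes[7:11] = F6 FF F8 7E -> value 266223606 (4 byte(s))
  byte[11]=0x8B cont=1 payload=0x0B=11: acc |= 11<<0 -> acc=11 shift=7
  byte[12]=0xAE cont=1 payload=0x2E=46: acc |= 46<<7 -> acc=5899 shift=14
  byte[13]=0x4E cont=0 payload=0x4E=78: acc |= 78<<14 -> acc=1283851 shift=21 [end]
Varint 5: bytes[11:14] = 8B AE 4E -> value 1283851 (3 byte(s))

Answer: 82 60510219 13391 266223606 1283851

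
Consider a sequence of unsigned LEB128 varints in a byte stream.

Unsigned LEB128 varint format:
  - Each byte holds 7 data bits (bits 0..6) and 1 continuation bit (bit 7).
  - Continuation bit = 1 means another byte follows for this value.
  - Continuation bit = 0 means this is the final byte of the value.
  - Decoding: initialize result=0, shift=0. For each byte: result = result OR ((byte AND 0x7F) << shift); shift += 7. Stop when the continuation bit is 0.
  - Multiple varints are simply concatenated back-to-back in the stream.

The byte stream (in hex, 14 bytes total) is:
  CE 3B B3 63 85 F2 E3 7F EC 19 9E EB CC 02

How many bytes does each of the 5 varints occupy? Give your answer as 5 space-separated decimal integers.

Answer: 2 2 4 2 4

Derivation:
  byte[0]=0xCE cont=1 payload=0x4E=78: acc |= 78<<0 -> acc=78 shift=7
  byte[1]=0x3B cont=0 payload=0x3B=59: acc |= 59<<7 -> acc=7630 shift=14 [end]
Varint 1: bytes[0:2] = CE 3B -> value 7630 (2 byte(s))
  byte[2]=0xB3 cont=1 payload=0x33=51: acc |= 51<<0 -> acc=51 shift=7
  byte[3]=0x63 cont=0 payload=0x63=99: acc |= 99<<7 -> acc=12723 shift=14 [end]
Varint 2: bytes[2:4] = B3 63 -> value 12723 (2 byte(s))
  byte[4]=0x85 cont=1 payload=0x05=5: acc |= 5<<0 -> acc=5 shift=7
  byte[5]=0xF2 cont=1 payload=0x72=114: acc |= 114<<7 -> acc=14597 shift=14
  byte[6]=0xE3 cont=1 payload=0x63=99: acc |= 99<<14 -> acc=1636613 shift=21
  byte[7]=0x7F cont=0 payload=0x7F=127: acc |= 127<<21 -> acc=267974917 shift=28 [end]
Varint 3: bytes[4:8] = 85 F2 E3 7F -> value 267974917 (4 byte(s))
  byte[8]=0xEC cont=1 payload=0x6C=108: acc |= 108<<0 -> acc=108 shift=7
  byte[9]=0x19 cont=0 payload=0x19=25: acc |= 25<<7 -> acc=3308 shift=14 [end]
Varint 4: bytes[8:10] = EC 19 -> value 3308 (2 byte(s))
  byte[10]=0x9E cont=1 payload=0x1E=30: acc |= 30<<0 -> acc=30 shift=7
  byte[11]=0xEB cont=1 payload=0x6B=107: acc |= 107<<7 -> acc=13726 shift=14
  byte[12]=0xCC cont=1 payload=0x4C=76: acc |= 76<<14 -> acc=1258910 shift=21
  byte[13]=0x02 cont=0 payload=0x02=2: acc |= 2<<21 -> acc=5453214 shift=28 [end]
Varint 5: bytes[10:14] = 9E EB CC 02 -> value 5453214 (4 byte(s))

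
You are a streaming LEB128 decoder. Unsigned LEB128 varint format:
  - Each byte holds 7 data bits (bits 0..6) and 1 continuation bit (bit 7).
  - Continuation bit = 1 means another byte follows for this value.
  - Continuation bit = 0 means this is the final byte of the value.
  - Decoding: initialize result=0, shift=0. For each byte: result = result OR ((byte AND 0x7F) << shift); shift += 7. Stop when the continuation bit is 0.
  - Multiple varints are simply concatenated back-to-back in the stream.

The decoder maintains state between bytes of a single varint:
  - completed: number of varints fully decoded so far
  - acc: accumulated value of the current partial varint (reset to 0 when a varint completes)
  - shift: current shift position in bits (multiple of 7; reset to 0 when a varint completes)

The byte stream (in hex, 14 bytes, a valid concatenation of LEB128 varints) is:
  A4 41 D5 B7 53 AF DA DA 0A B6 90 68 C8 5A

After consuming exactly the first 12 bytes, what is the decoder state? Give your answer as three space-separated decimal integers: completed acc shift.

Answer: 4 0 0

Derivation:
byte[0]=0xA4 cont=1 payload=0x24: acc |= 36<<0 -> completed=0 acc=36 shift=7
byte[1]=0x41 cont=0 payload=0x41: varint #1 complete (value=8356); reset -> completed=1 acc=0 shift=0
byte[2]=0xD5 cont=1 payload=0x55: acc |= 85<<0 -> completed=1 acc=85 shift=7
byte[3]=0xB7 cont=1 payload=0x37: acc |= 55<<7 -> completed=1 acc=7125 shift=14
byte[4]=0x53 cont=0 payload=0x53: varint #2 complete (value=1366997); reset -> completed=2 acc=0 shift=0
byte[5]=0xAF cont=1 payload=0x2F: acc |= 47<<0 -> completed=2 acc=47 shift=7
byte[6]=0xDA cont=1 payload=0x5A: acc |= 90<<7 -> completed=2 acc=11567 shift=14
byte[7]=0xDA cont=1 payload=0x5A: acc |= 90<<14 -> completed=2 acc=1486127 shift=21
byte[8]=0x0A cont=0 payload=0x0A: varint #3 complete (value=22457647); reset -> completed=3 acc=0 shift=0
byte[9]=0xB6 cont=1 payload=0x36: acc |= 54<<0 -> completed=3 acc=54 shift=7
byte[10]=0x90 cont=1 payload=0x10: acc |= 16<<7 -> completed=3 acc=2102 shift=14
byte[11]=0x68 cont=0 payload=0x68: varint #4 complete (value=1706038); reset -> completed=4 acc=0 shift=0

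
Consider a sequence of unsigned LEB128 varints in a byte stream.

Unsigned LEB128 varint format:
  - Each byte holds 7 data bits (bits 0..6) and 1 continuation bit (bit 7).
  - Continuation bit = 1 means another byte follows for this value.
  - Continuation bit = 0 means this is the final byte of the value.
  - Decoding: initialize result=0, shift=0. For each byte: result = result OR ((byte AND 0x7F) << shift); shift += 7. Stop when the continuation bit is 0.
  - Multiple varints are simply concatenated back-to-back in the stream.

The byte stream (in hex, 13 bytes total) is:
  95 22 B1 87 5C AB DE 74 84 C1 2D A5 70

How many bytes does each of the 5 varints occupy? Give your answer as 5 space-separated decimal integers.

Answer: 2 3 3 3 2

Derivation:
  byte[0]=0x95 cont=1 payload=0x15=21: acc |= 21<<0 -> acc=21 shift=7
  byte[1]=0x22 cont=0 payload=0x22=34: acc |= 34<<7 -> acc=4373 shift=14 [end]
Varint 1: bytes[0:2] = 95 22 -> value 4373 (2 byte(s))
  byte[2]=0xB1 cont=1 payload=0x31=49: acc |= 49<<0 -> acc=49 shift=7
  byte[3]=0x87 cont=1 payload=0x07=7: acc |= 7<<7 -> acc=945 shift=14
  byte[4]=0x5C cont=0 payload=0x5C=92: acc |= 92<<14 -> acc=1508273 shift=21 [end]
Varint 2: bytes[2:5] = B1 87 5C -> value 1508273 (3 byte(s))
  byte[5]=0xAB cont=1 payload=0x2B=43: acc |= 43<<0 -> acc=43 shift=7
  byte[6]=0xDE cont=1 payload=0x5E=94: acc |= 94<<7 -> acc=12075 shift=14
  byte[7]=0x74 cont=0 payload=0x74=116: acc |= 116<<14 -> acc=1912619 shift=21 [end]
Varint 3: bytes[5:8] = AB DE 74 -> value 1912619 (3 byte(s))
  byte[8]=0x84 cont=1 payload=0x04=4: acc |= 4<<0 -> acc=4 shift=7
  byte[9]=0xC1 cont=1 payload=0x41=65: acc |= 65<<7 -> acc=8324 shift=14
  byte[10]=0x2D cont=0 payload=0x2D=45: acc |= 45<<14 -> acc=745604 shift=21 [end]
Varint 4: bytes[8:11] = 84 C1 2D -> value 745604 (3 byte(s))
  byte[11]=0xA5 cont=1 payload=0x25=37: acc |= 37<<0 -> acc=37 shift=7
  byte[12]=0x70 cont=0 payload=0x70=112: acc |= 112<<7 -> acc=14373 shift=14 [end]
Varint 5: bytes[11:13] = A5 70 -> value 14373 (2 byte(s))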